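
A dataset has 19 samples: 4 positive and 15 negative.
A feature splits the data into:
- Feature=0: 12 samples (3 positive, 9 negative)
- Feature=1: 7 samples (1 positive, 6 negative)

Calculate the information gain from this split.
0.0121 bits

Information Gain = H(Y) - H(Y|Feature)

Before split:
P(positive) = 4/19 = 0.2105
H(Y) = 0.7425 bits

After split:
Feature=0: H = 0.8113 bits (weight = 12/19)
Feature=1: H = 0.5917 bits (weight = 7/19)
H(Y|Feature) = (12/19)×0.8113 + (7/19)×0.5917 = 0.7304 bits

Information Gain = 0.7425 - 0.7304 = 0.0121 bits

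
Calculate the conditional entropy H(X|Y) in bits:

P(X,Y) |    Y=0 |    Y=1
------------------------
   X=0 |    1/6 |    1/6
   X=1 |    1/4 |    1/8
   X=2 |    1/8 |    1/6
1.5475 bits

Using the chain rule: H(X|Y) = H(X,Y) - H(Y)

First, compute H(X,Y) = 2.5425 bits

Marginal P(Y) = (13/24, 11/24)
H(Y) = 0.9950 bits

H(X|Y) = H(X,Y) - H(Y) = 2.5425 - 0.9950 = 1.5475 bits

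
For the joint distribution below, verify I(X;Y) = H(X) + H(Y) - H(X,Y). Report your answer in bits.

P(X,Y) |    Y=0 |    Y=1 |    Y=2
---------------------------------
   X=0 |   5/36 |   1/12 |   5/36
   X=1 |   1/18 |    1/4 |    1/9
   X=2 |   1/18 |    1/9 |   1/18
I(X;Y) = 0.0925 bits

Mutual information has multiple equivalent forms:
- I(X;Y) = H(X) - H(X|Y)
- I(X;Y) = H(Y) - H(Y|X)
- I(X;Y) = H(X) + H(Y) - H(X,Y)

Computing all quantities:
H(X) = 1.5391, H(Y) = 1.5426, H(X,Y) = 2.9893
H(X|Y) = 1.4467, H(Y|X) = 1.4502

Verification:
H(X) - H(X|Y) = 1.5391 - 1.4467 = 0.0925
H(Y) - H(Y|X) = 1.5426 - 1.4502 = 0.0925
H(X) + H(Y) - H(X,Y) = 1.5391 + 1.5426 - 2.9893 = 0.0925

All forms give I(X;Y) = 0.0925 bits. ✓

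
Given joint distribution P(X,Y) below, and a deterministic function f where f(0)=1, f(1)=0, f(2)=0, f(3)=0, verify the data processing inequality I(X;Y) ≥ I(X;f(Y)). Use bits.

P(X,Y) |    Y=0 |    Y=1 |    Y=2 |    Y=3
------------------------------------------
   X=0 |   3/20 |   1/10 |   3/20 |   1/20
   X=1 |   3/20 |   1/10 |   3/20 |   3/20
I(X;Y) = 0.0305, I(X;f(Y)) = 0.0031, inequality holds: 0.0305 ≥ 0.0031

Data Processing Inequality: For any Markov chain X → Y → Z, we have I(X;Y) ≥ I(X;Z).

Here Z = f(Y) is a deterministic function of Y, forming X → Y → Z.

Original I(X;Y) = 0.0305 bits

After applying f:
P(X,Z) where Z=f(Y):
- P(X,Z=0) = P(X,Y=1) + P(X,Y=2) + P(X,Y=3)
- P(X,Z=1) = P(X,Y=0)

I(X;Z) = I(X;f(Y)) = 0.0031 bits

Verification: 0.0305 ≥ 0.0031 ✓

Information cannot be created by processing; the function f can only lose information about X.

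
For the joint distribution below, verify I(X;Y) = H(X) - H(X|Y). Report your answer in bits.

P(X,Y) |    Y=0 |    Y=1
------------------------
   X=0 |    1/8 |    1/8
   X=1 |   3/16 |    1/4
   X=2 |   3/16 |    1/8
I(X;Y) = 0.0155 bits

Mutual information has multiple equivalent forms:
- I(X;Y) = H(X) - H(X|Y)
- I(X;Y) = H(Y) - H(Y|X)
- I(X;Y) = H(X) + H(Y) - H(X,Y)

Computing all quantities:
H(X) = 1.5462, H(Y) = 1.0000, H(X,Y) = 2.5306
H(X|Y) = 1.5306, H(Y|X) = 0.9845

Verification:
H(X) - H(X|Y) = 1.5462 - 1.5306 = 0.0155
H(Y) - H(Y|X) = 1.0000 - 0.9845 = 0.0155
H(X) + H(Y) - H(X,Y) = 1.5462 + 1.0000 - 2.5306 = 0.0155

All forms give I(X;Y) = 0.0155 bits. ✓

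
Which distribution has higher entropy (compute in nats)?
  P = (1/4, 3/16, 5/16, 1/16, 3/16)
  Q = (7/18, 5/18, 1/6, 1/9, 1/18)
P

Computing entropies in nats:
H(P) = 1.5111
H(Q) = 1.4264

Distribution P has higher entropy.

Intuition: The distribution closer to uniform (more spread out) has higher entropy.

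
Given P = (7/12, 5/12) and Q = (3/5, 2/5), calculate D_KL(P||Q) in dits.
0.0003 dits

KL divergence: D_KL(P||Q) = Σ p(x) log(p(x)/q(x))

Computing term by term:
  x=0: 7/12 × log_10[(7/12)/(3/5)] = 7/12 × -0.0122 = -0.0071
  x=1: 5/12 × log_10[(5/12)/(2/5)] = 5/12 × 0.0177 = 0.0074

D_KL(P||Q) = 0.0003 dits

Note: KL divergence is always non-negative and equals 0 iff P = Q.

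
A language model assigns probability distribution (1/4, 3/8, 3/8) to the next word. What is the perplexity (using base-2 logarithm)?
2.9512

Perplexity is 2^H (or exp(H) for natural log).

First, H = -Σ p log p = 1.5613 bits
Perplexity = 2^1.5613 = 2.9512

Interpretation: The model's uncertainty is equivalent to choosing uniformly among 3.0 options.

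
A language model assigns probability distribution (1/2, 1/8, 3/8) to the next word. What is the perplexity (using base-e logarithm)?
2.6494

Perplexity is e^H (or exp(H) for natural log).

First, H = -Σ p log p = 0.9743 nats
Perplexity = e^0.9743 = 2.6494

Interpretation: The model's uncertainty is equivalent to choosing uniformly among 2.6 options.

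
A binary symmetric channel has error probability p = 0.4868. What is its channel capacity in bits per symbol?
0.0005 bits

For a binary symmetric channel (BSC) with error probability p:
Capacity C = 1 - H(p) bits per symbol

where H(p) = -p log₂(p) - (1-p) log₂(1-p) is the binary entropy function.

H(0.4868) = 0.9995 bits
C = 1 - 0.9995 = 0.0005 bits per symbol

This means we can reliably transmit up to 0.0005 bits of information per channel use.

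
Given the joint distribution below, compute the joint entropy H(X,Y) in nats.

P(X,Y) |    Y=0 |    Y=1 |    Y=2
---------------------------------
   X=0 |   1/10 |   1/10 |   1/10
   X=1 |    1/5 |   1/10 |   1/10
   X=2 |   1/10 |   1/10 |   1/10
2.1640 nats

Joint entropy is H(X,Y) = -Σ_{x,y} p(x,y) log p(x,y).

Summing over all non-zero entries:
H(X,Y) = -[1/10·log_e(1/10) + 1/10·log_e(1/10) + 1/10·log_e(1/10) + 1/5·log_e(1/5) + 1/10·log_e(1/10) + 1/10·log_e(1/10) + 1/10·log_e(1/10) + 1/10·log_e(1/10) + 1/10·log_e(1/10)]
H(X,Y) = 2.1640 nats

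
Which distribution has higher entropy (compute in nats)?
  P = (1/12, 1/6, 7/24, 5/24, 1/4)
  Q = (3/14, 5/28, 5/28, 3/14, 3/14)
Q

Computing entropies in nats:
H(P) = 1.5384
H(Q) = 1.6056

Distribution Q has higher entropy.

Intuition: The distribution closer to uniform (more spread out) has higher entropy.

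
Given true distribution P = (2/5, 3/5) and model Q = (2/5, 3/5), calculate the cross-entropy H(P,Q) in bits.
0.9710 bits

Cross-entropy: H(P,Q) = -Σ p(x) log q(x)

Alternatively: H(P,Q) = H(P) + D_KL(P||Q)
H(P) = 0.9710 bits
D_KL(P||Q) = 0.0000 bits

H(P,Q) = 0.9710 + 0.0000 = 0.9710 bits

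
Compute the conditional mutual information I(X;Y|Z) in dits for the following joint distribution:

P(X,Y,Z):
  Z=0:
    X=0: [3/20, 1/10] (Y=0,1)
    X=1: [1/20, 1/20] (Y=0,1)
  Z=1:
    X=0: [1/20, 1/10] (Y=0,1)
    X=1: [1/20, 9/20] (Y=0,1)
0.0098 dits

Conditional mutual information: I(X;Y|Z) = H(X|Z) + H(Y|Z) - H(X,Y|Z)

H(Z) = 0.2812
H(X,Z) = 0.5246 → H(X|Z) = 0.2434
H(Y,Z) = 0.5062 → H(Y|Z) = 0.2250
H(X,Y,Z) = 0.7398 → H(X,Y|Z) = 0.4587

I(X;Y|Z) = 0.2434 + 0.2250 - 0.4587 = 0.0098 dits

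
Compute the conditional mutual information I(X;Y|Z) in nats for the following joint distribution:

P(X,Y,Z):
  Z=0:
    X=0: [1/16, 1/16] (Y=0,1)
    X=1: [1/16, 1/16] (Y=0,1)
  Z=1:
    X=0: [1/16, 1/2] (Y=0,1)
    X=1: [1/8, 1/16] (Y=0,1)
0.1062 nats

Conditional mutual information: I(X;Y|Z) = H(X|Z) + H(Y|Z) - H(X,Y|Z)

H(Z) = 0.5623
H(X,Z) = 1.1574 → H(X|Z) = 0.5950
H(Y,Z) = 1.1574 → H(Y|Z) = 0.5950
H(X,Y,Z) = 1.6462 → H(X,Y|Z) = 1.0839

I(X;Y|Z) = 0.5950 + 0.5950 - 1.0839 = 0.1062 nats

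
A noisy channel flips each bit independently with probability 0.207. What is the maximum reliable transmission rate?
0.2643 bits

For a binary symmetric channel (BSC) with error probability p:
Capacity C = 1 - H(p) bits per symbol

where H(p) = -p log₂(p) - (1-p) log₂(1-p) is the binary entropy function.

H(0.207) = 0.7357 bits
C = 1 - 0.7357 = 0.2643 bits per symbol

This means we can reliably transmit up to 0.2643 bits of information per channel use.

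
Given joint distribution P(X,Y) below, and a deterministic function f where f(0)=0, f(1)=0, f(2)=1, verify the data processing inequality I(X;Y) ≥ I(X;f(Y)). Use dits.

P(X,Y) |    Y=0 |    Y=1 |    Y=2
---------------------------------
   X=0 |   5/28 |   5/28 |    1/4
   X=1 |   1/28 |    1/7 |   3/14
I(X;Y) = 0.0140, I(X;f(Y)) = 0.0037, inequality holds: 0.0140 ≥ 0.0037

Data Processing Inequality: For any Markov chain X → Y → Z, we have I(X;Y) ≥ I(X;Z).

Here Z = f(Y) is a deterministic function of Y, forming X → Y → Z.

Original I(X;Y) = 0.0140 dits

After applying f:
P(X,Z) where Z=f(Y):
- P(X,Z=0) = P(X,Y=0) + P(X,Y=1)
- P(X,Z=1) = P(X,Y=2)

I(X;Z) = I(X;f(Y)) = 0.0037 dits

Verification: 0.0140 ≥ 0.0037 ✓

Information cannot be created by processing; the function f can only lose information about X.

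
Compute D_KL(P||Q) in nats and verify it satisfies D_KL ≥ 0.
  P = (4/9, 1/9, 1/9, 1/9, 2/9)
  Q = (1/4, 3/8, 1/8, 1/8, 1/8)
0.2222 nats

KL divergence satisfies the Gibbs inequality: D_KL(P||Q) ≥ 0 for all distributions P, Q.

D_KL(P||Q) = Σ p(x) log(p(x)/q(x))
Term by term:
  x=0: 4/9 × log_e[(4/9)/(1/4)] = 0.2557
  x=1: 1/9 × log_e[(1/9)/(3/8)] = -0.1352
  x=2: 1/9 × log_e[(1/9)/(1/8)] = -0.0131
  x=3: 1/9 × log_e[(1/9)/(1/8)] = -0.0131
  x=4: 2/9 × log_e[(2/9)/(1/8)] = 0.1279
D_KL(P||Q) = 0.2222 nats

D_KL(P||Q) = 0.2222 ≥ 0 ✓

This non-negativity is a fundamental property: relative entropy cannot be negative because it measures how different Q is from P.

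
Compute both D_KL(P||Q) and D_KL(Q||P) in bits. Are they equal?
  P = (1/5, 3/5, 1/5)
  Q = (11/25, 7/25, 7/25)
D_KL(P||Q) = 0.3351, D_KL(Q||P) = 0.3286

KL divergence is not symmetric: D_KL(P||Q) ≠ D_KL(Q||P) in general.

D_KL(P||Q) = 0.3351 bits
D_KL(Q||P) = 0.3286 bits

No, they are not equal!

This asymmetry is why KL divergence is not a true distance metric.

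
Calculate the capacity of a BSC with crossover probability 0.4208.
0.0182 bits

For a binary symmetric channel (BSC) with error probability p:
Capacity C = 1 - H(p) bits per symbol

where H(p) = -p log₂(p) - (1-p) log₂(1-p) is the binary entropy function.

H(0.4208) = 0.9818 bits
C = 1 - 0.9818 = 0.0182 bits per symbol

This means we can reliably transmit up to 0.0182 bits of information per channel use.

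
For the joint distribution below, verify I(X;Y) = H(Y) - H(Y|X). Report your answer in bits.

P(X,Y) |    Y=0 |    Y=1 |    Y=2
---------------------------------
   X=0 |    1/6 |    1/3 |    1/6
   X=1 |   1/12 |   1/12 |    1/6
I(X;Y) = 0.0546 bits

Mutual information has multiple equivalent forms:
- I(X;Y) = H(X) - H(X|Y)
- I(X;Y) = H(Y) - H(Y|X)
- I(X;Y) = H(X) + H(Y) - H(X,Y)

Computing all quantities:
H(X) = 0.9183, H(Y) = 1.5546, H(X,Y) = 2.4183
H(X|Y) = 0.8637, H(Y|X) = 1.5000

Verification:
H(X) - H(X|Y) = 0.9183 - 0.8637 = 0.0546
H(Y) - H(Y|X) = 1.5546 - 1.5000 = 0.0546
H(X) + H(Y) - H(X,Y) = 0.9183 + 1.5546 - 2.4183 = 0.0546

All forms give I(X;Y) = 0.0546 bits. ✓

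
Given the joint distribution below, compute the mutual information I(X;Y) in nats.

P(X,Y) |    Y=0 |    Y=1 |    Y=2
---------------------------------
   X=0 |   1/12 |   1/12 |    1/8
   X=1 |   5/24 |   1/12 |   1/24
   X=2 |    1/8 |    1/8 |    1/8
0.0568 nats

Mutual information: I(X;Y) = H(X) + H(Y) - H(X,Y)

Marginals:
P(X) = (7/24, 1/3, 3/8), H(X) = 1.0934 nats
P(Y) = (5/12, 7/24, 7/24), H(Y) = 1.0835 nats

Joint entropy: H(X,Y) = 2.1202 nats

I(X;Y) = 1.0934 + 1.0835 - 2.1202 = 0.0568 nats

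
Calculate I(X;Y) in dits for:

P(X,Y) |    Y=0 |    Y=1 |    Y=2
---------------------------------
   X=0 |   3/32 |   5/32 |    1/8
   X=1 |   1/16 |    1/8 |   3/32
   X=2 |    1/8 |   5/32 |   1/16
0.0072 dits

Mutual information: I(X;Y) = H(X) + H(Y) - H(X,Y)

Marginals:
P(X) = (3/8, 9/32, 11/32), H(X) = 0.4741 dits
P(Y) = (9/32, 7/16, 9/32), H(Y) = 0.4670 dits

Joint entropy: H(X,Y) = 0.9339 dits

I(X;Y) = 0.4741 + 0.4670 - 0.9339 = 0.0072 dits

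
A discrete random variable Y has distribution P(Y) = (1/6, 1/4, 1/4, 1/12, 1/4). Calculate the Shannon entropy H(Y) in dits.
0.6712 dits

Shannon entropy is H(X) = -Σ p(x) log p(x).

For P = (1/6, 1/4, 1/4, 1/12, 1/4):
H = -1/6 × log_10(1/6) -1/4 × log_10(1/4) -1/4 × log_10(1/4) -1/12 × log_10(1/12) -1/4 × log_10(1/4)
H = 0.6712 dits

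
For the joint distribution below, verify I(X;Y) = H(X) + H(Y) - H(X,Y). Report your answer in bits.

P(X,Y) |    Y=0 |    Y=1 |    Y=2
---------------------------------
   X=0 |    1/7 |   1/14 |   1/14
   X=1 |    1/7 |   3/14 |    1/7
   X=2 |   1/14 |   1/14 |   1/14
I(X;Y) = 0.0309 bits

Mutual information has multiple equivalent forms:
- I(X;Y) = H(X) - H(X|Y)
- I(X;Y) = H(Y) - H(Y|X)
- I(X;Y) = H(X) + H(Y) - H(X,Y)

Computing all quantities:
H(X) = 1.4926, H(Y) = 1.5774, H(X,Y) = 3.0391
H(X|Y) = 1.4617, H(Y|X) = 1.5465

Verification:
H(X) - H(X|Y) = 1.4926 - 1.4617 = 0.0309
H(Y) - H(Y|X) = 1.5774 - 1.5465 = 0.0309
H(X) + H(Y) - H(X,Y) = 1.4926 + 1.5774 - 3.0391 = 0.0309

All forms give I(X;Y) = 0.0309 bits. ✓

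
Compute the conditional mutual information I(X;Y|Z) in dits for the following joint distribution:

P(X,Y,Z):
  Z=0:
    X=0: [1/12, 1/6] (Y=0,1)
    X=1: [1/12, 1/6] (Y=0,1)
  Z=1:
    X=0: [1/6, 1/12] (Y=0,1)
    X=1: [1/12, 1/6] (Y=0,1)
0.0123 dits

Conditional mutual information: I(X;Y|Z) = H(X|Z) + H(Y|Z) - H(X,Y|Z)

H(Z) = 0.3010
H(X,Z) = 0.6021 → H(X|Z) = 0.3010
H(Y,Z) = 0.5898 → H(Y|Z) = 0.2887
H(X,Y,Z) = 0.8785 → H(X,Y|Z) = 0.5775

I(X;Y|Z) = 0.3010 + 0.2887 - 0.5775 = 0.0123 dits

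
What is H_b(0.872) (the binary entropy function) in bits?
0.5519 bits

The binary entropy function is:
H(p) = -p log(p) - (1-p) log(1-p)

H(0.872) = -0.872 × log_2(0.872) - 0.128 × log_2(0.128)
H(0.872) = 0.5519 bits

Note: Binary entropy is maximized at p=0.5 (H=1 bit) and minimized at p=0 or p=1 (H=0).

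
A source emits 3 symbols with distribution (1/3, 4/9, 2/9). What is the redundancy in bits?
0.0545 bits

Redundancy measures how far a source is from maximum entropy:
R = H_max - H(X)

Maximum entropy for 3 symbols: H_max = log_2(3) = 1.5850 bits
Actual entropy: H(X) = 1.5305 bits
Redundancy: R = 1.5850 - 1.5305 = 0.0545 bits

This redundancy represents potential for compression: the source could be compressed by 0.0545 bits per symbol.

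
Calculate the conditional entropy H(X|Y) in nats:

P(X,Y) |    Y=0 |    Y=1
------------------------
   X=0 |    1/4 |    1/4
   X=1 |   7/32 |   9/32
0.6912 nats

Using the chain rule: H(X|Y) = H(X,Y) - H(Y)

First, compute H(X,Y) = 1.3824 nats

Marginal P(Y) = (15/32, 17/32)
H(Y) = 0.6912 nats

H(X|Y) = H(X,Y) - H(Y) = 1.3824 - 0.6912 = 0.6912 nats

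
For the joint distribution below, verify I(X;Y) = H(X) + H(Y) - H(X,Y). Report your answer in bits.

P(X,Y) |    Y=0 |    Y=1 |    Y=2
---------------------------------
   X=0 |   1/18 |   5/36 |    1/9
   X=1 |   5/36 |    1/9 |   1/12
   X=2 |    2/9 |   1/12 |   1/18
I(X;Y) = 0.0976 bits

Mutual information has multiple equivalent forms:
- I(X;Y) = H(X) - H(X|Y)
- I(X;Y) = H(Y) - H(Y|X)
- I(X;Y) = H(X) + H(Y) - H(X,Y)

Computing all quantities:
H(X) = 1.5816, H(Y) = 1.5546, H(X,Y) = 3.0386
H(X|Y) = 1.4840, H(Y|X) = 1.4569

Verification:
H(X) - H(X|Y) = 1.5816 - 1.4840 = 0.0976
H(Y) - H(Y|X) = 1.5546 - 1.4569 = 0.0976
H(X) + H(Y) - H(X,Y) = 1.5816 + 1.5546 - 3.0386 = 0.0976

All forms give I(X;Y) = 0.0976 bits. ✓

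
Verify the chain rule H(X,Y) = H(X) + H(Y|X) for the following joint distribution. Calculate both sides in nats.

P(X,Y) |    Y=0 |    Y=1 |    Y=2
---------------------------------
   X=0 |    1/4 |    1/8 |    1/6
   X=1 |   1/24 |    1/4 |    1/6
H(X,Y) = 1.6827, H(X) = 0.6897, H(Y|X) = 0.9931 (all in nats)

Chain rule: H(X,Y) = H(X) + H(Y|X)

Left side — joint entropy directly:
H(X,Y) = -Σ p(x,y) log p(x,y) = 1.6827 nats

Right side — compute H(Y|X) from the conditional distributions:
P(X) = (13/24, 11/24), so H(X) = 0.6897 nats
H(Y|X) = Σ_x P(X=x) · H(Y|X=x):
  P(Y|X=0) = (6/13, 3/13, 4/13), H(Y|X=0) = 1.0579, weight P(X=0) = 13/24
  P(Y|X=1) = (1/11, 6/11, 4/11), H(Y|X=1) = 0.9165, weight P(X=1) = 11/24
H(Y|X) = 0.9931 nats

H(X) + H(Y|X) = 0.6897 + 0.9931 = 1.6827 nats

Both sides equal 1.6827 nats. ✓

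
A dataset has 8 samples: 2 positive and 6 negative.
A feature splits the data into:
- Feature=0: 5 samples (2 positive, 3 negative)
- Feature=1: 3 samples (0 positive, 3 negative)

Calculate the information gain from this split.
0.2044 bits

Information Gain = H(Y) - H(Y|Feature)

Before split:
P(positive) = 2/8 = 0.2500
H(Y) = 0.8113 bits

After split:
Feature=0: H = 0.9710 bits (weight = 5/8)
Feature=1: H = 0.0000 bits (weight = 3/8)
H(Y|Feature) = (5/8)×0.9710 + (3/8)×0.0000 = 0.6068 bits

Information Gain = 0.8113 - 0.6068 = 0.2044 bits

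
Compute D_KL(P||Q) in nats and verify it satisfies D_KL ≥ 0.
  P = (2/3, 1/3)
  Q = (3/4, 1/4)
0.0174 nats

KL divergence satisfies the Gibbs inequality: D_KL(P||Q) ≥ 0 for all distributions P, Q.

D_KL(P||Q) = Σ p(x) log(p(x)/q(x))
Term by term:
  x=0: 2/3 × log_e[(2/3)/(3/4)] = -0.0785
  x=1: 1/3 × log_e[(1/3)/(1/4)] = 0.0959
D_KL(P||Q) = 0.0174 nats

D_KL(P||Q) = 0.0174 ≥ 0 ✓

This non-negativity is a fundamental property: relative entropy cannot be negative because it measures how different Q is from P.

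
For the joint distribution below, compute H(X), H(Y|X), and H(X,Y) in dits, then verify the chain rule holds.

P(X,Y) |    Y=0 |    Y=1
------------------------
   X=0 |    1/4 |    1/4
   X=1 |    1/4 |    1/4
H(X,Y) = 0.6021, H(X) = 0.3010, H(Y|X) = 0.3010 (all in dits)

Chain rule: H(X,Y) = H(X) + H(Y|X)

Left side — joint entropy directly:
H(X,Y) = -Σ p(x,y) log p(x,y) = 0.6021 dits

Right side — compute H(Y|X) from the conditional distributions:
P(X) = (1/2, 1/2), so H(X) = 0.3010 dits
H(Y|X) = Σ_x P(X=x) · H(Y|X=x):
  P(Y|X=0) = (1/2, 1/2), H(Y|X=0) = 0.3010, weight P(X=0) = 1/2
  P(Y|X=1) = (1/2, 1/2), H(Y|X=1) = 0.3010, weight P(X=1) = 1/2
H(Y|X) = 0.3010 dits

H(X) + H(Y|X) = 0.3010 + 0.3010 = 0.6021 dits

Both sides equal 0.6021 dits. ✓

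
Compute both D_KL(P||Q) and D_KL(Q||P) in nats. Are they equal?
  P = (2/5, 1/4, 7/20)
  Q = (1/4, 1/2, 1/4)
D_KL(P||Q) = 0.1325, D_KL(Q||P) = 0.1450

KL divergence is not symmetric: D_KL(P||Q) ≠ D_KL(Q||P) in general.

D_KL(P||Q) = 0.1325 nats
D_KL(Q||P) = 0.1450 nats

No, they are not equal!

This asymmetry is why KL divergence is not a true distance metric.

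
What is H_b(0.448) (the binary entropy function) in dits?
0.2987 dits

The binary entropy function is:
H(p) = -p log(p) - (1-p) log(1-p)

H(0.448) = -0.448 × log_10(0.448) - 0.552 × log_10(0.552)
H(0.448) = 0.2987 dits

Note: Binary entropy is maximized at p=0.5 (H=1 bit) and minimized at p=0 or p=1 (H=0).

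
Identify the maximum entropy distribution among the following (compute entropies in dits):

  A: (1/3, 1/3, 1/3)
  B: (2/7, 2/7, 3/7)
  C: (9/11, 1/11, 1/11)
A

For a discrete distribution over n outcomes, entropy is maximized by the uniform distribution.

Computing entropies:
H(A) = 0.4771 dits
H(B) = 0.4686 dits
H(C) = 0.2606 dits

The uniform distribution (where all probabilities equal 1/3) achieves the maximum entropy of log_10(3) = 0.4771 dits.

Distribution A has the highest entropy.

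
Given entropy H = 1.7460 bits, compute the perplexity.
3.3543

Perplexity is 2^H (or exp(H) for natural log).

H = 1.7460 bits
Perplexity = 2^1.7460 = 3.3543

Interpretation: The model's uncertainty is equivalent to choosing uniformly among 3.4 options.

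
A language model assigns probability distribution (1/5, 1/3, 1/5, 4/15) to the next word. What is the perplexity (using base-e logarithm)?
3.9057

Perplexity is e^H (or exp(H) for natural log).

First, H = -Σ p log p = 1.3624 nats
Perplexity = e^1.3624 = 3.9057

Interpretation: The model's uncertainty is equivalent to choosing uniformly among 3.9 options.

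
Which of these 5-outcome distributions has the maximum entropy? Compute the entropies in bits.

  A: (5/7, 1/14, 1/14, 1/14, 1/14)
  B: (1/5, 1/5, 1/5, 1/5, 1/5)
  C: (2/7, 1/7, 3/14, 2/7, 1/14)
B

For a discrete distribution over n outcomes, entropy is maximized by the uniform distribution.

Computing entropies:
H(A) = 1.4345 bits
H(B) = 2.3219 bits
H(C) = 2.1820 bits

The uniform distribution (where all probabilities equal 1/5) achieves the maximum entropy of log_2(5) = 2.3219 bits.

Distribution B has the highest entropy.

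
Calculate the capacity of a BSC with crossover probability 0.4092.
0.0239 bits

For a binary symmetric channel (BSC) with error probability p:
Capacity C = 1 - H(p) bits per symbol

where H(p) = -p log₂(p) - (1-p) log₂(1-p) is the binary entropy function.

H(0.4092) = 0.9761 bits
C = 1 - 0.9761 = 0.0239 bits per symbol

This means we can reliably transmit up to 0.0239 bits of information per channel use.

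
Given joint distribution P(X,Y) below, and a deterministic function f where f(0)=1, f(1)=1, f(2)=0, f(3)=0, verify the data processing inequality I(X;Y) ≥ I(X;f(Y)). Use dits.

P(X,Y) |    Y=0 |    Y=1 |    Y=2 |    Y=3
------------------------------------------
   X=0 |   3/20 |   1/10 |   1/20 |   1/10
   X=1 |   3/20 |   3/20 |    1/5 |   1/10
I(X;Y) = 0.0144, I(X;f(Y)) = 0.0033, inequality holds: 0.0144 ≥ 0.0033

Data Processing Inequality: For any Markov chain X → Y → Z, we have I(X;Y) ≥ I(X;Z).

Here Z = f(Y) is a deterministic function of Y, forming X → Y → Z.

Original I(X;Y) = 0.0144 dits

After applying f:
P(X,Z) where Z=f(Y):
- P(X,Z=0) = P(X,Y=2) + P(X,Y=3)
- P(X,Z=1) = P(X,Y=0) + P(X,Y=1)

I(X;Z) = I(X;f(Y)) = 0.0033 dits

Verification: 0.0144 ≥ 0.0033 ✓

Information cannot be created by processing; the function f can only lose information about X.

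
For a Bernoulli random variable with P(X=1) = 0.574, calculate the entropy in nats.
0.6822 nats

The binary entropy function is:
H(p) = -p log(p) - (1-p) log(1-p)

H(0.574) = -0.574 × log_e(0.574) - 0.426 × log_e(0.426)
H(0.574) = 0.6822 nats

Note: Binary entropy is maximized at p=0.5 (H=1 bit) and minimized at p=0 or p=1 (H=0).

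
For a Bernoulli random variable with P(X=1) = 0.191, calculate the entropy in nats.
0.4877 nats

The binary entropy function is:
H(p) = -p log(p) - (1-p) log(1-p)

H(0.191) = -0.191 × log_e(0.191) - 0.809 × log_e(0.809)
H(0.191) = 0.4877 nats

Note: Binary entropy is maximized at p=0.5 (H=1 bit) and minimized at p=0 or p=1 (H=0).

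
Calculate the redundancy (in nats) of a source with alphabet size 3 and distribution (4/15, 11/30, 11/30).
0.0104 nats

Redundancy measures how far a source is from maximum entropy:
R = H_max - H(X)

Maximum entropy for 3 symbols: H_max = log_e(3) = 1.0986 nats
Actual entropy: H(X) = 1.0882 nats
Redundancy: R = 1.0986 - 1.0882 = 0.0104 nats

This redundancy represents potential for compression: the source could be compressed by 0.0104 nats per symbol.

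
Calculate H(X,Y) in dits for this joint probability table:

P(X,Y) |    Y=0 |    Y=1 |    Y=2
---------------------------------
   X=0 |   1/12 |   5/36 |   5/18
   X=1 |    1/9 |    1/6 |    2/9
0.7444 dits

Joint entropy is H(X,Y) = -Σ_{x,y} p(x,y) log p(x,y).

Summing over all non-zero entries:
H(X,Y) = -[1/12·log_10(1/12) + 5/36·log_10(5/36) + 5/18·log_10(5/18) + 1/9·log_10(1/9) + 1/6·log_10(1/6) + 2/9·log_10(2/9)]
H(X,Y) = 0.7444 dits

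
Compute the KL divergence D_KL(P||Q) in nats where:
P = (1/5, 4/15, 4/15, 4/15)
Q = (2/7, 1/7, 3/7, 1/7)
0.1350 nats

KL divergence: D_KL(P||Q) = Σ p(x) log(p(x)/q(x))

Computing term by term:
  x=0: 1/5 × log_e[(1/5)/(2/7)] = 1/5 × -0.3567 = -0.0713
  x=1: 4/15 × log_e[(4/15)/(1/7)] = 4/15 × 0.6242 = 0.1664
  x=2: 4/15 × log_e[(4/15)/(3/7)] = 4/15 × -0.4745 = -0.1265
  x=3: 4/15 × log_e[(4/15)/(1/7)] = 4/15 × 0.6242 = 0.1664

D_KL(P||Q) = 0.1350 nats

Note: KL divergence is always non-negative and equals 0 iff P = Q.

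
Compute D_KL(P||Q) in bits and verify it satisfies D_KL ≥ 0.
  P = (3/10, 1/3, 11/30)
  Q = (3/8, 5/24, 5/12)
0.0618 bits

KL divergence satisfies the Gibbs inequality: D_KL(P||Q) ≥ 0 for all distributions P, Q.

D_KL(P||Q) = Σ p(x) log(p(x)/q(x))
Term by term:
  x=0: 3/10 × log_2[(3/10)/(3/8)] = -0.0966
  x=1: 1/3 × log_2[(1/3)/(5/24)] = 0.2260
  x=2: 11/30 × log_2[(11/30)/(5/12)] = -0.0676
D_KL(P||Q) = 0.0618 bits

D_KL(P||Q) = 0.0618 ≥ 0 ✓

This non-negativity is a fundamental property: relative entropy cannot be negative because it measures how different Q is from P.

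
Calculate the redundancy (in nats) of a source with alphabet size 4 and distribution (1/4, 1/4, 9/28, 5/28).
0.0207 nats

Redundancy measures how far a source is from maximum entropy:
R = H_max - H(X)

Maximum entropy for 4 symbols: H_max = log_e(4) = 1.3863 nats
Actual entropy: H(X) = 1.3656 nats
Redundancy: R = 1.3863 - 1.3656 = 0.0207 nats

This redundancy represents potential for compression: the source could be compressed by 0.0207 nats per symbol.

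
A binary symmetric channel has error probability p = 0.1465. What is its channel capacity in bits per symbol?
0.3990 bits

For a binary symmetric channel (BSC) with error probability p:
Capacity C = 1 - H(p) bits per symbol

where H(p) = -p log₂(p) - (1-p) log₂(1-p) is the binary entropy function.

H(0.1465) = 0.6010 bits
C = 1 - 0.6010 = 0.3990 bits per symbol

This means we can reliably transmit up to 0.3990 bits of information per channel use.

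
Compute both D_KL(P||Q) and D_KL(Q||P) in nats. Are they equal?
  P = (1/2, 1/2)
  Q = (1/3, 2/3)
D_KL(P||Q) = 0.0589, D_KL(Q||P) = 0.0566

KL divergence is not symmetric: D_KL(P||Q) ≠ D_KL(Q||P) in general.

D_KL(P||Q) = 0.0589 nats
D_KL(Q||P) = 0.0566 nats

No, they are not equal!

This asymmetry is why KL divergence is not a true distance metric.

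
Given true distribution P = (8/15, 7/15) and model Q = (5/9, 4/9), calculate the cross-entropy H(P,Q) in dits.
0.3005 dits

Cross-entropy: H(P,Q) = -Σ p(x) log q(x)

Alternatively: H(P,Q) = H(P) + D_KL(P||Q)
H(P) = 0.3001 dits
D_KL(P||Q) = 0.0004 dits

H(P,Q) = 0.3001 + 0.0004 = 0.3005 dits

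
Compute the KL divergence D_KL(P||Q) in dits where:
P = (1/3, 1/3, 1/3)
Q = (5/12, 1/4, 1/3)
0.0093 dits

KL divergence: D_KL(P||Q) = Σ p(x) log(p(x)/q(x))

Computing term by term:
  x=0: 1/3 × log_10[(1/3)/(5/12)] = 1/3 × -0.0969 = -0.0323
  x=1: 1/3 × log_10[(1/3)/(1/4)] = 1/3 × 0.1249 = 0.0416
  x=2: 1/3 × log_10[(1/3)/(1/3)] = 1/3 × 0.0000 = 0.0000

D_KL(P||Q) = 0.0093 dits

Note: KL divergence is always non-negative and equals 0 iff P = Q.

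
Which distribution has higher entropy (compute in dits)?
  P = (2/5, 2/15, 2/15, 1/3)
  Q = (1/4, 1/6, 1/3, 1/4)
Q

Computing entropies in dits:
H(P) = 0.5516
H(Q) = 0.5898

Distribution Q has higher entropy.

Intuition: The distribution closer to uniform (more spread out) has higher entropy.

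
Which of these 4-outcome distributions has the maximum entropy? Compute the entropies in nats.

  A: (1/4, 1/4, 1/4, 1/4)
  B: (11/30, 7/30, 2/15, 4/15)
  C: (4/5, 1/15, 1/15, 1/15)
A

For a discrete distribution over n outcomes, entropy is maximized by the uniform distribution.

Computing entropies:
H(A) = 1.3863 nats
H(B) = 1.3286 nats
H(C) = 0.7201 nats

The uniform distribution (where all probabilities equal 1/4) achieves the maximum entropy of log_e(4) = 1.3863 nats.

Distribution A has the highest entropy.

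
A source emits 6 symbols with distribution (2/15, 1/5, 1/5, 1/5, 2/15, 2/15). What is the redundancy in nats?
0.0201 nats

Redundancy measures how far a source is from maximum entropy:
R = H_max - H(X)

Maximum entropy for 6 symbols: H_max = log_e(6) = 1.7918 nats
Actual entropy: H(X) = 1.7716 nats
Redundancy: R = 1.7918 - 1.7716 = 0.0201 nats

This redundancy represents potential for compression: the source could be compressed by 0.0201 nats per symbol.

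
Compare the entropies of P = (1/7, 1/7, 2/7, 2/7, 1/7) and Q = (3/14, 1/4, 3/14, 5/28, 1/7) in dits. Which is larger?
Q

Computing entropies in dits:
H(P) = 0.6731
H(Q) = 0.6916

Distribution Q has higher entropy.

Intuition: The distribution closer to uniform (more spread out) has higher entropy.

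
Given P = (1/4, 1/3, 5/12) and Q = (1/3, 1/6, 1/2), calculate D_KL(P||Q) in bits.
0.1200 bits

KL divergence: D_KL(P||Q) = Σ p(x) log(p(x)/q(x))

Computing term by term:
  x=0: 1/4 × log_2[(1/4)/(1/3)] = 1/4 × -0.4150 = -0.1038
  x=1: 1/3 × log_2[(1/3)/(1/6)] = 1/3 × 1.0000 = 0.3333
  x=2: 5/12 × log_2[(5/12)/(1/2)] = 5/12 × -0.2630 = -0.1096

D_KL(P||Q) = 0.1200 bits

Note: KL divergence is always non-negative and equals 0 iff P = Q.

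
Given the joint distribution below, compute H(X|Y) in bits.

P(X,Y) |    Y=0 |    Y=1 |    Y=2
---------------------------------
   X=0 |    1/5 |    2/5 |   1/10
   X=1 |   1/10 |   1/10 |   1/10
0.8365 bits

Using the chain rule: H(X|Y) = H(X,Y) - H(Y)

First, compute H(X,Y) = 2.3219 bits

Marginal P(Y) = (3/10, 1/2, 1/5)
H(Y) = 1.4855 bits

H(X|Y) = H(X,Y) - H(Y) = 2.3219 - 1.4855 = 0.8365 bits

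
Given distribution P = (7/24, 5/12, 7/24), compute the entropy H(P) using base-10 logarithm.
0.4706 dits

Shannon entropy is H(X) = -Σ p(x) log p(x).

For P = (7/24, 5/12, 7/24):
H = -7/24 × log_10(7/24) -5/12 × log_10(5/12) -7/24 × log_10(7/24)
H = 0.4706 dits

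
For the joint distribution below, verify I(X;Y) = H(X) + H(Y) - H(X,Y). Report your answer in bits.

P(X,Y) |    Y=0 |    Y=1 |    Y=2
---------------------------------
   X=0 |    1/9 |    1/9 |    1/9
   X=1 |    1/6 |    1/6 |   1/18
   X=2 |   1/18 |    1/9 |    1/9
I(X;Y) = 0.0570 bits

Mutual information has multiple equivalent forms:
- I(X;Y) = H(X) - H(X|Y)
- I(X;Y) = H(Y) - H(Y|X)
- I(X;Y) = H(X) + H(Y) - H(X,Y)

Computing all quantities:
H(X) = 1.5715, H(Y) = 1.5715, H(X,Y) = 3.0860
H(X|Y) = 1.5145, H(Y|X) = 1.5145

Verification:
H(X) - H(X|Y) = 1.5715 - 1.5145 = 0.0570
H(Y) - H(Y|X) = 1.5715 - 1.5145 = 0.0570
H(X) + H(Y) - H(X,Y) = 1.5715 + 1.5715 - 3.0860 = 0.0570

All forms give I(X;Y) = 0.0570 bits. ✓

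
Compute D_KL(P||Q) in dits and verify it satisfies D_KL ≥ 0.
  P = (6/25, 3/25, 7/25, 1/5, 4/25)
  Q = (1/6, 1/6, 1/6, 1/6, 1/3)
0.0488 dits

KL divergence satisfies the Gibbs inequality: D_KL(P||Q) ≥ 0 for all distributions P, Q.

D_KL(P||Q) = Σ p(x) log(p(x)/q(x))
Term by term:
  x=0: 6/25 × log_10[(6/25)/(1/6)] = 0.0380
  x=1: 3/25 × log_10[(3/25)/(1/6)] = -0.0171
  x=2: 7/25 × log_10[(7/25)/(1/6)] = 0.0631
  x=3: 1/5 × log_10[(1/5)/(1/6)] = 0.0158
  x=4: 4/25 × log_10[(4/25)/(1/3)] = -0.0510
D_KL(P||Q) = 0.0488 dits

D_KL(P||Q) = 0.0488 ≥ 0 ✓

This non-negativity is a fundamental property: relative entropy cannot be negative because it measures how different Q is from P.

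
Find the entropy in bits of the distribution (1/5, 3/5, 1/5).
1.3710 bits

Shannon entropy is H(X) = -Σ p(x) log p(x).

For P = (1/5, 3/5, 1/5):
H = -1/5 × log_2(1/5) -3/5 × log_2(3/5) -1/5 × log_2(1/5)
H = 1.3710 bits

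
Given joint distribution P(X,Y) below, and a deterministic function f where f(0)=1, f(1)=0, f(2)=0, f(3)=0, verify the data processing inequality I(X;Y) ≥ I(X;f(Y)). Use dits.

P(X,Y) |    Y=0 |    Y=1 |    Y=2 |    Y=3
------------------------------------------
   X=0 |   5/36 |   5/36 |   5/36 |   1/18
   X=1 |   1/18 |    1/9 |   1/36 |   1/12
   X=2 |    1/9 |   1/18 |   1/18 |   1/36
I(X;Y) = 0.0238, I(X;f(Y)) = 0.0081, inequality holds: 0.0238 ≥ 0.0081

Data Processing Inequality: For any Markov chain X → Y → Z, we have I(X;Y) ≥ I(X;Z).

Here Z = f(Y) is a deterministic function of Y, forming X → Y → Z.

Original I(X;Y) = 0.0238 dits

After applying f:
P(X,Z) where Z=f(Y):
- P(X,Z=0) = P(X,Y=1) + P(X,Y=2) + P(X,Y=3)
- P(X,Z=1) = P(X,Y=0)

I(X;Z) = I(X;f(Y)) = 0.0081 dits

Verification: 0.0238 ≥ 0.0081 ✓

Information cannot be created by processing; the function f can only lose information about X.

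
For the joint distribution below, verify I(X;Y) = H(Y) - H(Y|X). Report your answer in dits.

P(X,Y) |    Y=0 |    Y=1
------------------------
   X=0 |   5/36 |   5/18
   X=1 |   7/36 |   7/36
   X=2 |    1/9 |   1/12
I(X;Y) = 0.0084 dits

Mutual information has multiple equivalent forms:
- I(X;Y) = H(X) - H(X|Y)
- I(X;Y) = H(Y) - H(Y|X)
- I(X;Y) = H(X) + H(Y) - H(X,Y)

Computing all quantities:
H(X) = 0.4562, H(Y) = 0.2983, H(X,Y) = 0.7461
H(X|Y) = 0.4478, H(Y|X) = 0.2899

Verification:
H(X) - H(X|Y) = 0.4562 - 0.4478 = 0.0084
H(Y) - H(Y|X) = 0.2983 - 0.2899 = 0.0084
H(X) + H(Y) - H(X,Y) = 0.4562 + 0.2983 - 0.7461 = 0.0084

All forms give I(X;Y) = 0.0084 dits. ✓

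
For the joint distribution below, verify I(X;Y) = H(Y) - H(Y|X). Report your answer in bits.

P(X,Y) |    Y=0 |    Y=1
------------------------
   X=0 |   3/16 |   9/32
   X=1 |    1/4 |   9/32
I(X;Y) = 0.0036 bits

Mutual information has multiple equivalent forms:
- I(X;Y) = H(X) - H(X|Y)
- I(X;Y) = H(Y) - H(Y|X)
- I(X;Y) = H(X) + H(Y) - H(X,Y)

Computing all quantities:
H(X) = 0.9972, H(Y) = 0.9887, H(X,Y) = 1.9822
H(X|Y) = 0.9935, H(Y|X) = 0.9851

Verification:
H(X) - H(X|Y) = 0.9972 - 0.9935 = 0.0036
H(Y) - H(Y|X) = 0.9887 - 0.9851 = 0.0036
H(X) + H(Y) - H(X,Y) = 0.9972 + 0.9887 - 1.9822 = 0.0036

All forms give I(X;Y) = 0.0036 bits. ✓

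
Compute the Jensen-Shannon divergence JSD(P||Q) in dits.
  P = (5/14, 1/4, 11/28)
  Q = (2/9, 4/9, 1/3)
0.0100 dits

Jensen-Shannon divergence is:
JSD(P||Q) = 0.5 × D_KL(P||M) + 0.5 × D_KL(Q||M)
where M = 0.5 × (P + Q) is the mixture distribution.

M = 0.5 × (5/14, 1/4, 11/28) + 0.5 × (2/9, 4/9, 1/3) = (0.289683, 0.347222, 0.363095)

D_KL(P||M) = 0.0102 dits
D_KL(Q||M) = 0.0097 dits

JSD(P||Q) = 0.5 × 0.0102 + 0.5 × 0.0097 = 0.0100 dits

Unlike KL divergence, JSD is symmetric and bounded: 0 ≤ JSD ≤ log(2).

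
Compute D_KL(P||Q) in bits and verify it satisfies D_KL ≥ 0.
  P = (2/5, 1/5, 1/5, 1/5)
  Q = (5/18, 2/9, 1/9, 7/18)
0.1578 bits

KL divergence satisfies the Gibbs inequality: D_KL(P||Q) ≥ 0 for all distributions P, Q.

D_KL(P||Q) = Σ p(x) log(p(x)/q(x))
Term by term:
  x=0: 2/5 × log_2[(2/5)/(5/18)] = 0.2104
  x=1: 1/5 × log_2[(1/5)/(2/9)] = -0.0304
  x=2: 1/5 × log_2[(1/5)/(1/9)] = 0.1696
  x=3: 1/5 × log_2[(1/5)/(7/18)] = -0.1919
D_KL(P||Q) = 0.1578 bits

D_KL(P||Q) = 0.1578 ≥ 0 ✓

This non-negativity is a fundamental property: relative entropy cannot be negative because it measures how different Q is from P.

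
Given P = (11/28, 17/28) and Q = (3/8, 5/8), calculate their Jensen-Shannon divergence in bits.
0.0002 bits

Jensen-Shannon divergence is:
JSD(P||Q) = 0.5 × D_KL(P||M) + 0.5 × D_KL(Q||M)
where M = 0.5 × (P + Q) is the mixture distribution.

M = 0.5 × (11/28, 17/28) + 0.5 × (3/8, 5/8) = (0.383929, 0.616071)

D_KL(P||M) = 0.0002 bits
D_KL(Q||M) = 0.0002 bits

JSD(P||Q) = 0.5 × 0.0002 + 0.5 × 0.0002 = 0.0002 bits

Unlike KL divergence, JSD is symmetric and bounded: 0 ≤ JSD ≤ log(2).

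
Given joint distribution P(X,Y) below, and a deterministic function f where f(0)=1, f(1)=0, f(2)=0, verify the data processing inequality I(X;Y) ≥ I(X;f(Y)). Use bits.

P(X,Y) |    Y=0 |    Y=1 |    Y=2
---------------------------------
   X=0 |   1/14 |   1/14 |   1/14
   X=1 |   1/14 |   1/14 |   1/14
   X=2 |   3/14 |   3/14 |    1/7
I(X;Y) = 0.0060, I(X;f(Y)) = 0.0013, inequality holds: 0.0060 ≥ 0.0013

Data Processing Inequality: For any Markov chain X → Y → Z, we have I(X;Y) ≥ I(X;Z).

Here Z = f(Y) is a deterministic function of Y, forming X → Y → Z.

Original I(X;Y) = 0.0060 bits

After applying f:
P(X,Z) where Z=f(Y):
- P(X,Z=0) = P(X,Y=1) + P(X,Y=2)
- P(X,Z=1) = P(X,Y=0)

I(X;Z) = I(X;f(Y)) = 0.0013 bits

Verification: 0.0060 ≥ 0.0013 ✓

Information cannot be created by processing; the function f can only lose information about X.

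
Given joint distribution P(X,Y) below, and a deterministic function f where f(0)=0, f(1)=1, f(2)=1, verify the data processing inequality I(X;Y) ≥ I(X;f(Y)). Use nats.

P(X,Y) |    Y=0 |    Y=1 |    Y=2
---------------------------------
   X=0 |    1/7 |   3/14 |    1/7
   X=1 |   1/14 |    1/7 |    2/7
I(X;Y) = 0.0436, I(X;f(Y)) = 0.0154, inequality holds: 0.0436 ≥ 0.0154

Data Processing Inequality: For any Markov chain X → Y → Z, we have I(X;Y) ≥ I(X;Z).

Here Z = f(Y) is a deterministic function of Y, forming X → Y → Z.

Original I(X;Y) = 0.0436 nats

After applying f:
P(X,Z) where Z=f(Y):
- P(X,Z=0) = P(X,Y=0)
- P(X,Z=1) = P(X,Y=1) + P(X,Y=2)

I(X;Z) = I(X;f(Y)) = 0.0154 nats

Verification: 0.0436 ≥ 0.0154 ✓

Information cannot be created by processing; the function f can only lose information about X.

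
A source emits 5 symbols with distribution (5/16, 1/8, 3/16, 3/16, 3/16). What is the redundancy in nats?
0.0444 nats

Redundancy measures how far a source is from maximum entropy:
R = H_max - H(X)

Maximum entropy for 5 symbols: H_max = log_e(5) = 1.6094 nats
Actual entropy: H(X) = 1.5650 nats
Redundancy: R = 1.6094 - 1.5650 = 0.0444 nats

This redundancy represents potential for compression: the source could be compressed by 0.0444 nats per symbol.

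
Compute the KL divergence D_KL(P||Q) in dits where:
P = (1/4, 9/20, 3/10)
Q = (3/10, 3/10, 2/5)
0.0220 dits

KL divergence: D_KL(P||Q) = Σ p(x) log(p(x)/q(x))

Computing term by term:
  x=0: 1/4 × log_10[(1/4)/(3/10)] = 1/4 × -0.0792 = -0.0198
  x=1: 9/20 × log_10[(9/20)/(3/10)] = 9/20 × 0.1761 = 0.0792
  x=2: 3/10 × log_10[(3/10)/(2/5)] = 3/10 × -0.1249 = -0.0375

D_KL(P||Q) = 0.0220 dits

Note: KL divergence is always non-negative and equals 0 iff P = Q.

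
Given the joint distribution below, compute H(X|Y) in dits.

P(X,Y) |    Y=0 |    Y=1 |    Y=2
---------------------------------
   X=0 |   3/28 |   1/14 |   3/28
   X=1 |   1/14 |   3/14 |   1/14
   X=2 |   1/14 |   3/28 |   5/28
0.4466 dits

Using the chain rule: H(X|Y) = H(X,Y) - H(Y)

First, compute H(X,Y) = 0.9162 dits

Marginal P(Y) = (1/4, 11/28, 5/14)
H(Y) = 0.4696 dits

H(X|Y) = H(X,Y) - H(Y) = 0.9162 - 0.4696 = 0.4466 dits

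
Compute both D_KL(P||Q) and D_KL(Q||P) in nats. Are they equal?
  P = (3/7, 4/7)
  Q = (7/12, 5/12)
D_KL(P||Q) = 0.0484, D_KL(Q||P) = 0.0482

KL divergence is not symmetric: D_KL(P||Q) ≠ D_KL(Q||P) in general.

D_KL(P||Q) = 0.0484 nats
D_KL(Q||P) = 0.0482 nats

No, they are not equal!

This asymmetry is why KL divergence is not a true distance metric.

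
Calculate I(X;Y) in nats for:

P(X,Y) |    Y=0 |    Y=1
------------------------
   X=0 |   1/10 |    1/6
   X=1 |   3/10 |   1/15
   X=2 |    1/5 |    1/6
0.0701 nats

Mutual information: I(X;Y) = H(X) + H(Y) - H(X,Y)

Marginals:
P(X) = (4/15, 11/30, 11/30), H(X) = 1.0882 nats
P(Y) = (3/5, 2/5), H(Y) = 0.6730 nats

Joint entropy: H(X,Y) = 1.6911 nats

I(X;Y) = 1.0882 + 0.6730 - 1.6911 = 0.0701 nats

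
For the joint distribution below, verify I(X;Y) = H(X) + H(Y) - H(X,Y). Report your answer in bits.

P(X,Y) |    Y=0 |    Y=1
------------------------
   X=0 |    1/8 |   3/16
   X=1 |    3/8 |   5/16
I(X;Y) = 0.0132 bits

Mutual information has multiple equivalent forms:
- I(X;Y) = H(X) - H(X|Y)
- I(X;Y) = H(Y) - H(Y|X)
- I(X;Y) = H(X) + H(Y) - H(X,Y)

Computing all quantities:
H(X) = 0.8960, H(Y) = 1.0000, H(X,Y) = 1.8829
H(X|Y) = 0.8829, H(Y|X) = 0.9868

Verification:
H(X) - H(X|Y) = 0.8960 - 0.8829 = 0.0132
H(Y) - H(Y|X) = 1.0000 - 0.9868 = 0.0132
H(X) + H(Y) - H(X,Y) = 0.8960 + 1.0000 - 1.8829 = 0.0132

All forms give I(X;Y) = 0.0132 bits. ✓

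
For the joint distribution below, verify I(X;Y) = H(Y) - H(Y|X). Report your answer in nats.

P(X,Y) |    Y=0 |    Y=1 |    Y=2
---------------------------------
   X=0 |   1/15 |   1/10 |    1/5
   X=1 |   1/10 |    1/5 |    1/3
I(X;Y) = 0.0012 nats

Mutual information has multiple equivalent forms:
- I(X;Y) = H(X) - H(X|Y)
- I(X;Y) = H(Y) - H(Y|X)
- I(X;Y) = H(X) + H(Y) - H(X,Y)

Computing all quantities:
H(X) = 0.6572, H(Y) = 0.9951, H(X,Y) = 1.6510
H(X|Y) = 0.6560, H(Y|X) = 0.9939

Verification:
H(X) - H(X|Y) = 0.6572 - 0.6560 = 0.0012
H(Y) - H(Y|X) = 0.9951 - 0.9939 = 0.0012
H(X) + H(Y) - H(X,Y) = 0.6572 + 0.9951 - 1.6510 = 0.0012

All forms give I(X;Y) = 0.0012 nats. ✓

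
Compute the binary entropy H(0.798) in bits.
0.7259 bits

The binary entropy function is:
H(p) = -p log(p) - (1-p) log(1-p)

H(0.798) = -0.798 × log_2(0.798) - 0.202 × log_2(0.202)
H(0.798) = 0.7259 bits

Note: Binary entropy is maximized at p=0.5 (H=1 bit) and minimized at p=0 or p=1 (H=0).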